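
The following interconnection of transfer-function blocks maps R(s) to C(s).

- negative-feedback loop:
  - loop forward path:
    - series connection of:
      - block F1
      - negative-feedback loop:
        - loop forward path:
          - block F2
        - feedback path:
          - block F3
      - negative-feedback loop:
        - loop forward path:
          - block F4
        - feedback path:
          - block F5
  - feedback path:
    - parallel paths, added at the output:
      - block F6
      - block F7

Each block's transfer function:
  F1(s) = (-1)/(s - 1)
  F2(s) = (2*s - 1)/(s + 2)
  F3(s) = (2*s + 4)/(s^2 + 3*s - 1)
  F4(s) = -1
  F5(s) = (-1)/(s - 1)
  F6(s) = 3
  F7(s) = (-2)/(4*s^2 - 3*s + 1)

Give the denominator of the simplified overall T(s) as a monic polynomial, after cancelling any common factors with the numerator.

[1] collapse the loop (F2 forward, F3 return) = (2*s^3 + 5*s^2 - 5*s + 1)/(s^3 + 9*s^2 + 11*s - 6)
[2] close the feedback loop around F4, F5 = (1 - s)/s
[3] combine F1, [F2/(1+F2*F3)], [F4/(1+F4*F5)] in series = (2*s^3 + 5*s^2 - 5*s + 1)/(s^4 + 9*s^3 + 11*s^2 - 6*s)
[4] add F6, F7 (parallel) = (12*s^2 - 9*s + 1)/(4*s^2 - 3*s + 1)
[5] apply the feedback formula to (F1*[F2/(1+F2*F3)]*[F4/(1+F4*F5)]), (F6+F7) = (8*s^5 + 14*s^4 - 33*s^3 + 24*s^2 - 8*s + 1)/(4*s^6 + 57*s^5 + 60*s^4 - 151*s^3 + 91*s^2 - 20*s + 1)
T(s) is the step-5 result (common factors already cancelled). Leading coefficient of the denominator: 4. Divide through by 4 for the monic polynomial.

Final answer: s^6 + 57*s^5/4 + 15*s^4 - 151*s^3/4 + 91*s^2/4 - 5*s + 1/4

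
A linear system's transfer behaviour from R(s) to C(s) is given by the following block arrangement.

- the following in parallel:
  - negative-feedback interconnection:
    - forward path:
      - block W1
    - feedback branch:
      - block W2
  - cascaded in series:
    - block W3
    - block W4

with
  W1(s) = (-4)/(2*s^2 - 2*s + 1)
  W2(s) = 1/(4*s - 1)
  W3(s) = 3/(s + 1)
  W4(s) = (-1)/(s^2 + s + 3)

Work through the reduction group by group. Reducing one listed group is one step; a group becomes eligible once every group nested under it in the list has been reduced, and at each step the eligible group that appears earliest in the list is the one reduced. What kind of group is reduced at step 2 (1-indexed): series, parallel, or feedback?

Step 1: reduce the feedback loop with forward W1 and return W2
Step 2: reduce the series chain W3, W4
Step 3: parallel reduction of [W1/(1+W1*W2)], (W3*W4)
Step 2 collapses a series group.

Therefore the answer is series.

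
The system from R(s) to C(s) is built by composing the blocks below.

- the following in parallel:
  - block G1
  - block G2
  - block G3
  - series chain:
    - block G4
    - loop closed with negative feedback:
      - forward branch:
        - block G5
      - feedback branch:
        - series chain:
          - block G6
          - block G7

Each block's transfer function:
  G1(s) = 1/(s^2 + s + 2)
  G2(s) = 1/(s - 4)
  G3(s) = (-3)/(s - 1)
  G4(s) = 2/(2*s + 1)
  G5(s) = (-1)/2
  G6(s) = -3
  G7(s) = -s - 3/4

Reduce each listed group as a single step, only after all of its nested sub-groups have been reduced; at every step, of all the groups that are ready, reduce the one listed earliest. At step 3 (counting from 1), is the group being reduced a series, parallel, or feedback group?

The answer is series.

Reasoning:
Step 1. multiply G6, G7 (series)
Step 2. apply the feedback formula to G5, (G6*G7)
Step 3. cascade G4, [G5/(1+G5*(G6*G7))]
Step 4. add G1, G2, G3, (G4*[G5/(1+G5*(G6*G7))]) (parallel)
Step 3 collapses a series group.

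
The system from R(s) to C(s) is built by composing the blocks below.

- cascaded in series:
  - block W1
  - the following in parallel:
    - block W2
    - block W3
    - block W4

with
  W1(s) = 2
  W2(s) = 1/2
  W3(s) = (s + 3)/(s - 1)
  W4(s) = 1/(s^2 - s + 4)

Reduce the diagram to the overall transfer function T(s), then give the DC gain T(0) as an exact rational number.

Step 1 - add W2, W3, W4 (parallel): (3*s^3 + 2*s^2 + 9*s + 18)/(2*s^3 - 4*s^2 + 10*s - 8)
Step 2 - series reduction of W1, (W2+W3+W4): (3*s^3 + 2*s^2 + 9*s + 18)/(s^3 - 2*s^2 + 5*s - 4)
Step 2 gives the overall T(s). Then T(0) = 18/(-4) = -9/2.

Answer: -9/2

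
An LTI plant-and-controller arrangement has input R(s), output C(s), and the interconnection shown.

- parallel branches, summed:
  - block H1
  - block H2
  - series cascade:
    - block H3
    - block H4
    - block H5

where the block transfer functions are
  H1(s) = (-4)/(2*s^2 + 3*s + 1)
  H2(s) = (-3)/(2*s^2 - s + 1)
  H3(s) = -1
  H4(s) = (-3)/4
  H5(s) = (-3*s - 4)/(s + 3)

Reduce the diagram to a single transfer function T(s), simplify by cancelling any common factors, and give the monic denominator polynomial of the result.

Reducing step by step:

Step 1. multiply H3, H4, H5 (series); result (-9*s - 12)/(4*s + 12)
Step 2. parallel reduction of H1, H2, (H3*H4*H5); result (-36*s^5 - 84*s^4 - 113*s^3 - 218*s^2 - 121*s - 96)/(16*s^5 + 64*s^4 + 52*s^3 + 20*s^2 + 28*s + 12)
T(s) is the step-2 result (common factors already cancelled). Leading coefficient of the denominator: 16. Divide through by 16 for the monic polynomial.

Answer: s^5 + 4*s^4 + 13*s^3/4 + 5*s^2/4 + 7*s/4 + 3/4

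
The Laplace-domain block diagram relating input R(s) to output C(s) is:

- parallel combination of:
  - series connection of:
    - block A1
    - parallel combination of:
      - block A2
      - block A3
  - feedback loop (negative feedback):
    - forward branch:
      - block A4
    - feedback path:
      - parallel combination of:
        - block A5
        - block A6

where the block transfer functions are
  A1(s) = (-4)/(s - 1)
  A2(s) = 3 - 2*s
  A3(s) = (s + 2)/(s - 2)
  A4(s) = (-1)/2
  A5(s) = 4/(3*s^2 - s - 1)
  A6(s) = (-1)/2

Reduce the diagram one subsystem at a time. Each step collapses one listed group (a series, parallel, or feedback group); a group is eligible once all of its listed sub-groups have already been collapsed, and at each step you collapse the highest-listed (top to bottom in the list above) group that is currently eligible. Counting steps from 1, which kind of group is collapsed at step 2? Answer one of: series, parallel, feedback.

Reducing step by step:

Step 1: sum the parallel branches A2, A3
Step 2: reduce the series chain A1, (A2+A3)
Step 3: add A5, A6 (parallel)
Step 4: close the feedback loop around A4, (A5+A6)
Step 5: parallel reduction of (A1*(A2+A3)), [A4/(1+A4*(A5+A6))]
The group at step 2 is a series group.

Answer: series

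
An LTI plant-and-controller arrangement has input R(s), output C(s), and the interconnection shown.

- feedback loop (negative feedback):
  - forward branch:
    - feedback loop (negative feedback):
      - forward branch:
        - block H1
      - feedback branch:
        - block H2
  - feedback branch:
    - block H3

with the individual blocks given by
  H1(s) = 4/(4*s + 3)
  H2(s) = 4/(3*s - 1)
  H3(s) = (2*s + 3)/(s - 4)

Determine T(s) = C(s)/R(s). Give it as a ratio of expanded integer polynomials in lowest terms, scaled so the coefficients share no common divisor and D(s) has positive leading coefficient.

[1] reduce the feedback loop with forward H1 and return H2 gives (12*s - 4)/(12*s^2 + 5*s + 13)
[2] apply the feedback formula to [H1/(1+H1*H2)], H3, giving the overall T(s)

Answer: (12*s^2 - 52*s + 16)/(12*s^3 - 19*s^2 + 21*s - 64)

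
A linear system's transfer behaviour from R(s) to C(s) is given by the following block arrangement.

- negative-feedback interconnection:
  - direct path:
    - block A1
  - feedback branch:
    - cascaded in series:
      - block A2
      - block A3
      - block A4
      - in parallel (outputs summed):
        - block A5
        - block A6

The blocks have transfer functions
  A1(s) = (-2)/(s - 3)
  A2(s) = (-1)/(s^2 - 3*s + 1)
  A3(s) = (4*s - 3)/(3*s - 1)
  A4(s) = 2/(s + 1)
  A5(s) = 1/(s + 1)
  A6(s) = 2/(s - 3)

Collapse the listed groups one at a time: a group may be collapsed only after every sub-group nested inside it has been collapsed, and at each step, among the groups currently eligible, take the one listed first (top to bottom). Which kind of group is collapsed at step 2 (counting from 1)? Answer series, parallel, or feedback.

Step 1. combine A5, A6 in parallel
Step 2. multiply A2, A3, A4, (A5+A6) (series)
Step 3. collapse the loop (A1 forward, (A2*A3*A4*(A5+A6)) return)
Step 2 collapses a series group.

Therefore the answer is series.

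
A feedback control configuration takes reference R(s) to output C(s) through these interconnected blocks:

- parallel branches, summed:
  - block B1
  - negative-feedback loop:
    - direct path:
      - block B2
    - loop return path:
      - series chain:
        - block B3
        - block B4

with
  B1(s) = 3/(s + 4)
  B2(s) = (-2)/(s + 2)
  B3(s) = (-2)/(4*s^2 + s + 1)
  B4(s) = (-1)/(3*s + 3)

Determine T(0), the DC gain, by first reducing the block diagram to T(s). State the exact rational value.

The answer is -9/4.

Reasoning:
Step 1: cascade B3, B4 = 2/(12*s^3 + 15*s^2 + 6*s + 3)
Step 2: close the feedback loop around B2, (B3*B4) = (-24*s^3 - 30*s^2 - 12*s - 6)/(12*s^4 + 39*s^3 + 36*s^2 + 15*s + 2)
Step 3: sum the parallel branches B1, [B2/(1+B2*(B3*B4))] = (12*s^4 - 9*s^3 - 24*s^2 - 9*s - 18)/(12*s^5 + 87*s^4 + 192*s^3 + 159*s^2 + 62*s + 8)
Step 3 gives the overall T(s). Then T(0) = -18/8 = -9/4.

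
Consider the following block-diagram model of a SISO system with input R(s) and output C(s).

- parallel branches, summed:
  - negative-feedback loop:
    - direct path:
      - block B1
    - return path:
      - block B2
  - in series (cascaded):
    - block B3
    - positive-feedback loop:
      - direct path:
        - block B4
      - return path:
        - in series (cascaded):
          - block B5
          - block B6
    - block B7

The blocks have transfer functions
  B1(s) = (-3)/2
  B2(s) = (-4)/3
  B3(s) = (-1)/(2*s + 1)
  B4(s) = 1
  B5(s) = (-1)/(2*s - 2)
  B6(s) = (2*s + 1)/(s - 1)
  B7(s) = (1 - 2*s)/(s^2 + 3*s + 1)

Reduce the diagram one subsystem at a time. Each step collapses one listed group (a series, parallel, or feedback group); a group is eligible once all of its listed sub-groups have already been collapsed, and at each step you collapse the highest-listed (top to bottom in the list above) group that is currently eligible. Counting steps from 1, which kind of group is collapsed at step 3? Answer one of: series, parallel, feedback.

Step 1 - reduce the feedback loop with forward B1 and return B2
Step 2 - reduce the series chain B5, B6
Step 3 - collapse the loop (B4 forward, (B5*B6) return)
Step 4 - multiply B3, [B4/(1-B4*(B5*B6))], B7 (series)
Step 5 - combine [B1/(1+B1*B2)], (B3*[B4/(1-B4*(B5*B6))]*B7) in parallel
Step 3 collapses a feedback group.

Final answer: feedback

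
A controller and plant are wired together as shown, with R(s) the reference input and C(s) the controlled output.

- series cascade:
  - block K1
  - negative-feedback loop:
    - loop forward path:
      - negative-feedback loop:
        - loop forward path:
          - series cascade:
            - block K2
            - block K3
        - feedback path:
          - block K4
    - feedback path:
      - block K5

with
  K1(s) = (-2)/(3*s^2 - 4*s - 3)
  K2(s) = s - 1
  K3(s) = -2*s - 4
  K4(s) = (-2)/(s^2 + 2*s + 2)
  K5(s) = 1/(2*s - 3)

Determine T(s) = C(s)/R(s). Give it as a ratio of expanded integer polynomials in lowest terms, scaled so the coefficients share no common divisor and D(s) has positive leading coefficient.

Step 1 - reduce the series chain K2, K3 = -2*s^2 - 2*s + 4
Step 2 - reduce the feedback loop with forward (K2*K3) and return K4 = (-2*s^4 - 6*s^3 - 4*s^2 + 4*s + 8)/(5*s^2 + 6*s - 6)
Step 3 - collapse the loop ([(K2*K3)/(1+(K2*K3)*K4)] forward, K5 return) = (4*s^5 + 6*s^4 - 10*s^3 - 20*s^2 - 4*s + 24)/(2*s^4 - 4*s^3 + 7*s^2 + 26*s - 26)
Step 4 - reduce the series chain K1, [[(K2*K3)/(1+(K2*K3)*K4)]/(1+[(K2*K3)/(1+(K2*K3)*K4)]*K5)], which is the overall transfer function T(s) = C(s)/R(s) in lowest terms

Answer: (-8*s^5 - 12*s^4 + 20*s^3 + 40*s^2 + 8*s - 48)/(6*s^6 - 20*s^5 + 31*s^4 + 62*s^3 - 203*s^2 + 26*s + 78)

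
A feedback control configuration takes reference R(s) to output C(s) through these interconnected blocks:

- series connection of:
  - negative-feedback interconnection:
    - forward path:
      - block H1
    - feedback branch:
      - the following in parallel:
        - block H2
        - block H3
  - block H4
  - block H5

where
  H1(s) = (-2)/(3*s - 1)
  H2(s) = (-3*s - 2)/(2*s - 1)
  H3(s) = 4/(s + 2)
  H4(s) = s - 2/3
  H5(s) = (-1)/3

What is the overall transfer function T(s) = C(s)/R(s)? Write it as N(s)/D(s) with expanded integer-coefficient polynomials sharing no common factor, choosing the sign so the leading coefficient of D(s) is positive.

(1) reduce the parallel group H2, H3; result (-3*s^2 - 8)/(2*s^2 + 3*s - 2)
(2) close the feedback loop around H1, (H2+H3); result (-4*s^2 - 6*s + 4)/(6*s^3 + 13*s^2 - 9*s + 18)
(3) combine [H1/(1+H1*(H2+H3))], H4, H5 in series, giving the overall T(s)

Hence the answer: (12*s^3 + 10*s^2 - 24*s + 8)/(54*s^3 + 117*s^2 - 81*s + 162)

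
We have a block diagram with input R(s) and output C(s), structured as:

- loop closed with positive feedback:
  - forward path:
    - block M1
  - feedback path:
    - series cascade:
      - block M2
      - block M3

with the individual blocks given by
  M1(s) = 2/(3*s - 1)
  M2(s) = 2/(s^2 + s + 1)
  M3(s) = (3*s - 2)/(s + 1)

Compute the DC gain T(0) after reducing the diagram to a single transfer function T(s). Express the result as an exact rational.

The answer is 2/7.

Reasoning:
Step 1. series reduction of M2, M3 gives (6*s - 4)/(s^3 + 2*s^2 + 2*s + 1)
Step 2. apply the feedback formula to M1, (M2*M3) gives (2*s^3 + 4*s^2 + 4*s + 2)/(3*s^4 + 5*s^3 + 4*s^2 - 11*s + 7)
Step 2 gives the overall T(s). Then T(0) = 2/7.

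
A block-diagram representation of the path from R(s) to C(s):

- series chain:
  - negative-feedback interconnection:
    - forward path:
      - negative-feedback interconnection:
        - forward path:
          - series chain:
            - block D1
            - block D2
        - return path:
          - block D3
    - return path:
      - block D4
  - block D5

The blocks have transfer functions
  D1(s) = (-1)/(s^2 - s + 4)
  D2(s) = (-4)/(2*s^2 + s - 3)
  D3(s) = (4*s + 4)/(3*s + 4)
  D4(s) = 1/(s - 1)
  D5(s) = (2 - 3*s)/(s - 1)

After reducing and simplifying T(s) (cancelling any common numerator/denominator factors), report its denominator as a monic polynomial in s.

Step 1. series reduction of D1, D2, giving 4/(2*s^4 - s^3 + 4*s^2 + 7*s - 12)
Step 2. collapse the loop ((D1*D2) forward, D3 return), giving (12*s + 16)/(6*s^5 + 5*s^4 + 8*s^3 + 37*s^2 + 8*s - 32)
Step 3. collapse the loop ([(D1*D2)/(1+(D1*D2)*D3)] forward, D4 return), giving (12*s^2 + 4*s - 16)/(6*s^6 - s^5 + 3*s^4 + 29*s^3 - 29*s^2 - 28*s + 48)
Step 4. combine [[(D1*D2)/(1+(D1*D2)*D3)]/(1+[(D1*D2)/(1+(D1*D2)*D3)]*D4)], D5 in series, giving (-36*s^2 - 24*s + 32)/(6*s^6 - s^5 + 3*s^4 + 29*s^3 - 29*s^2 - 28*s + 48)
The result of step 4 is T(s) in lowest terms. Its denominator has leading coefficient 6; dividing the denominator through by 6 makes it monic.

Hence the answer: s^6 - s^5/6 + s^4/2 + 29*s^3/6 - 29*s^2/6 - 14*s/3 + 8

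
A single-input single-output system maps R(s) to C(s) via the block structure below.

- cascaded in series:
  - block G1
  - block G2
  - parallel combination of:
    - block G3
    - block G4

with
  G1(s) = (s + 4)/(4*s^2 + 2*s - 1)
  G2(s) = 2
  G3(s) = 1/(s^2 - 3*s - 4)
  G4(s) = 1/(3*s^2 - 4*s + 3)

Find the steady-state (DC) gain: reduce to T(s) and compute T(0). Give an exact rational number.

1. sum the parallel branches G3, G4, giving (4*s^2 - 7*s - 1)/(3*s^4 - 13*s^3 + 3*s^2 + 7*s - 12)
2. reduce the series chain G1, G2, (G3+G4), giving (8*s^3 + 18*s^2 - 58*s - 8)/(12*s^6 - 46*s^5 - 17*s^4 + 47*s^3 - 37*s^2 - 31*s + 12)
Evaluating the step-2 result (the overall T(s)) at s = 0 gives T(0) = -8/12 = -2/3.

Answer: -2/3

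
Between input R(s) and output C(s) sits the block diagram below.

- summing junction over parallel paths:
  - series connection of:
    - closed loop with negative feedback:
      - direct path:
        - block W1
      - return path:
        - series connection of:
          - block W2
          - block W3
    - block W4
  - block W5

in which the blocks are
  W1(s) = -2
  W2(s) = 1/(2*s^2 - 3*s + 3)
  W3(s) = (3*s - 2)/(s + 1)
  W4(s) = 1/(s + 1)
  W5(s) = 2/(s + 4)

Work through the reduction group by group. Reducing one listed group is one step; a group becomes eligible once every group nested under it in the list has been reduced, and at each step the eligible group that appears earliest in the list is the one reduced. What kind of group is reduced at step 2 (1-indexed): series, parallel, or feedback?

Reducing step by step:

[1] reduce the series chain W2, W3
[2] reduce the feedback loop with forward W1 and return (W2*W3)
[3] cascade [W1/(1+W1*(W2*W3))], W4
[4] combine ([W1/(1+W1*(W2*W3))]*W4), W5 in parallel
At step 2 the group reduced is feedback.

Answer: feedback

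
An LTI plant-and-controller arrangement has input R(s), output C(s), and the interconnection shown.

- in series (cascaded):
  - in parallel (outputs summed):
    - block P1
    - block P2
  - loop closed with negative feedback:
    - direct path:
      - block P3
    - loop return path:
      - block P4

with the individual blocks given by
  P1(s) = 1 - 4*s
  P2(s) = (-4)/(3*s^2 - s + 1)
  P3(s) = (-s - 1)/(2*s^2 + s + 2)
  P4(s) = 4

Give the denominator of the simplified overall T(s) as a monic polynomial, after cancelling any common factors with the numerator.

[1] combine P1, P2 in parallel gives (-12*s^3 + 7*s^2 - 5*s - 3)/(3*s^2 - s + 1)
[2] feedback reduction of P3, P4 gives (-s - 1)/(2*s^2 - 3*s - 2)
[3] cascade (P1+P2), [P3/(1+P3*P4)] gives (12*s^4 + 5*s^3 - 2*s^2 + 8*s + 3)/(6*s^4 - 11*s^3 - s^2 - s - 2)
The result of step 3 is T(s) in lowest terms. Its denominator has leading coefficient 6; dividing the denominator through by 6 makes it monic.

Hence the answer: s^4 - 11*s^3/6 - s^2/6 - s/6 - 1/3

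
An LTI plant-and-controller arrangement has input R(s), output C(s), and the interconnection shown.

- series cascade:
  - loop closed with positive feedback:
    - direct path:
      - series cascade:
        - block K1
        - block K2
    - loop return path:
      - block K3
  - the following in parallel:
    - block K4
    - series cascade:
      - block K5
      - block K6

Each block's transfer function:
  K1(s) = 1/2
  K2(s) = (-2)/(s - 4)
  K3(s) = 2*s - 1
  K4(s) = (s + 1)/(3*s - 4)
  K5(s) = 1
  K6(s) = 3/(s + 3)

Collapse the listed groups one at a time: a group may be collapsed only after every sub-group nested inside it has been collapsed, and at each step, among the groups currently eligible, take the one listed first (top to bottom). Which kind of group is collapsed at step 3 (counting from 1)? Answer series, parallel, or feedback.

1. cascade K1, K2
2. reduce the feedback loop with forward (K1*K2) and return K3
3. series reduction of K5, K6
4. sum the parallel branches K4, (K5*K6)
5. series reduction of [(K1*K2)/(1-(K1*K2)*K3)], (K4+(K5*K6))
Step 3: series.

Therefore the answer is series.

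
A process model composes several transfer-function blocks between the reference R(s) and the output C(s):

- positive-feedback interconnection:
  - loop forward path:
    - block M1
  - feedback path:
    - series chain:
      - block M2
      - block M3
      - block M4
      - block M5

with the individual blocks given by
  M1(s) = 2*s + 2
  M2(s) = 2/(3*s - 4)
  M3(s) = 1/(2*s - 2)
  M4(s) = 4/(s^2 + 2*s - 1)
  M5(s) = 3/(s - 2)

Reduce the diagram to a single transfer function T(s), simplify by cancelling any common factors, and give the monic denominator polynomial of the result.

1. cascade M2, M3, M4, M5, giving 12/(3*s^5 - 7*s^4 - 11*s^3 + 41*s^2 - 34*s + 8)
2. collapse the loop (M1 forward, (M2*M3*M4*M5) return), giving (6*s^6 - 8*s^5 - 36*s^4 + 60*s^3 + 14*s^2 - 52*s + 16)/(3*s^5 - 7*s^4 - 11*s^3 + 41*s^2 - 58*s - 16)
That last expression is T(s), already simplified. Scaling its denominator by 1/3 (the reciprocal of the leading coefficient) yields the monic denominator.

Therefore the answer is s^5 - 7*s^4/3 - 11*s^3/3 + 41*s^2/3 - 58*s/3 - 16/3.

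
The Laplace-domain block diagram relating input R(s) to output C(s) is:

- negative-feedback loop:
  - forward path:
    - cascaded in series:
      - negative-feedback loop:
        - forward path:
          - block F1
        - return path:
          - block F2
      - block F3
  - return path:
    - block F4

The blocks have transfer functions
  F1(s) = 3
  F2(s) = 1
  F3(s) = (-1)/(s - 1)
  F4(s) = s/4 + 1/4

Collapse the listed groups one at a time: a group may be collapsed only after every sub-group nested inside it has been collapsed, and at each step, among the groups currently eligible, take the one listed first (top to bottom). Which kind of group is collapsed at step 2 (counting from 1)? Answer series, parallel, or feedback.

(1) reduce the feedback loop with forward F1 and return F2
(2) multiply [F1/(1+F1*F2)], F3 (series)
(3) collapse the loop (([F1/(1+F1*F2)]*F3) forward, F4 return)
At step 2 the group reduced is series.

Therefore the answer is series.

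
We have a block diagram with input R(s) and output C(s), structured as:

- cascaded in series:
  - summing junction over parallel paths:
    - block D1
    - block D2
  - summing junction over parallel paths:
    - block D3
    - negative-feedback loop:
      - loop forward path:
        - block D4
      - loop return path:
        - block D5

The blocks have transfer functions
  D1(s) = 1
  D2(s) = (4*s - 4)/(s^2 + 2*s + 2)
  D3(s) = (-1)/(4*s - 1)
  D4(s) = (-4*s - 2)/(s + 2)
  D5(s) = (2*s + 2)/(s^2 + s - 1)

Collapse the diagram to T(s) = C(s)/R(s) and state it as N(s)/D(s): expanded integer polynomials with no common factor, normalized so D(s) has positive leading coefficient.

Step 1: parallel reduction of D1, D2 = (s^2 + 6*s - 2)/(s^2 + 2*s + 2)
Step 2: apply the feedback formula to D4, D5 = (-4*s^3 - 6*s^2 + 2*s + 2)/(s^3 - 5*s^2 - 11*s - 6)
Step 3: add D3, [D4/(1+D4*D5)] (parallel) = (-16*s^4 - 21*s^3 + 19*s^2 + 17*s + 4)/(4*s^4 - 21*s^3 - 39*s^2 - 13*s + 6)
Step 4: reduce the series chain (D1+D2), (D3+[D4/(1+D4*D5)]), giving the overall T(s)

Answer: (-16*s^6 - 117*s^5 - 75*s^4 + 173*s^3 + 68*s^2 - 10*s - 8)/(4*s^6 - 13*s^5 - 73*s^4 - 133*s^3 - 98*s^2 - 14*s + 12)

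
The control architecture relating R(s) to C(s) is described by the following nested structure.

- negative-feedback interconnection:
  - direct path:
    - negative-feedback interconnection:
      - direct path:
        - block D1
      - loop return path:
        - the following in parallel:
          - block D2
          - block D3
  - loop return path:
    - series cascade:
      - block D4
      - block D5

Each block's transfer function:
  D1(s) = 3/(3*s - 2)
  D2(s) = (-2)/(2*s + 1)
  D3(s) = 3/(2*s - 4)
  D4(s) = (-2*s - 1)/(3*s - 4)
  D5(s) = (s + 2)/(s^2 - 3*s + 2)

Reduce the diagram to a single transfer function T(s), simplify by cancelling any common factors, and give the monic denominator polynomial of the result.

Step 1: reduce the parallel group D2, D3 gives (2*s + 11)/(4*s^2 - 6*s - 4)
Step 2: collapse the loop (D1 forward, (D2+D3) return) gives (12*s^2 - 18*s - 12)/(12*s^3 - 26*s^2 + 6*s + 41)
Step 3: cascade D4, D5 gives (-2*s^2 - 5*s - 2)/(3*s^3 - 13*s^2 + 18*s - 8)
Step 4: apply the feedback formula to [D1/(1+D1*(D2+D3))], (D4*D5) gives (36*s^4 - 138*s^3 + 138*s^2 + 12*s - 48)/(36*s^5 - 162*s^4 + 224*s^3 - 95*s^2 - 317*s + 152)
No further cancellation is possible in the step-4 result, so that is T(s). Its denominator becomes monic after dividing by the leading coefficient 36.

Hence the answer: s^5 - 9*s^4/2 + 56*s^3/9 - 95*s^2/36 - 317*s/36 + 38/9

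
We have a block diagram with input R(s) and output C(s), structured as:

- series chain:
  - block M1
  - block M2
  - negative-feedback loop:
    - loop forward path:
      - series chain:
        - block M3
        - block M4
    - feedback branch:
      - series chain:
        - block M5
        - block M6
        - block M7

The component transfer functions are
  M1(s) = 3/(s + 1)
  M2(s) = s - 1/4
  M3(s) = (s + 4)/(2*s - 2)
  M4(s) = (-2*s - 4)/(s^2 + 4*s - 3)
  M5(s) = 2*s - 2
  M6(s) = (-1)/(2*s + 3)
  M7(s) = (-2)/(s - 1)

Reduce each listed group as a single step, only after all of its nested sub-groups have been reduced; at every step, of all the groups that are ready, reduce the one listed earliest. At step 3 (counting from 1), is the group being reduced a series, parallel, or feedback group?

Step 1 - reduce the series chain M3, M4
Step 2 - reduce the series chain M5, M6, M7
Step 3 - reduce the feedback loop with forward (M3*M4) and return (M5*M6*M7)
Step 4 - cascade M1, M2, [(M3*M4)/(1+(M3*M4)*(M5*M6*M7))]
The group at step 3 is a feedback group.

Answer: feedback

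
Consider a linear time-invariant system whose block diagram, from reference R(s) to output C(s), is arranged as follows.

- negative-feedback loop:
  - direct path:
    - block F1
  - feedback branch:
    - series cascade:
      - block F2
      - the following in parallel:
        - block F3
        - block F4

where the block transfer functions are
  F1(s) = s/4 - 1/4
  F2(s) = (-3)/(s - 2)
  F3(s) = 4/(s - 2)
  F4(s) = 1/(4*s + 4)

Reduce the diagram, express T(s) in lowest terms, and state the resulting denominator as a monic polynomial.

Step 1: add F3, F4 (parallel) -> (17*s + 14)/(4*s^2 - 4*s - 8)
Step 2: combine F2, (F3+F4) in series -> (-51*s - 42)/(4*s^3 - 12*s^2 + 16)
Step 3: close the feedback loop around F1, (F2*(F3+F4)) -> (4*s^4 - 16*s^3 + 12*s^2 + 16*s - 16)/(16*s^3 - 99*s^2 + 9*s + 106)
That last expression is T(s), already simplified. Scaling its denominator by 1/16 (the reciprocal of the leading coefficient) yields the monic denominator.

Hence the answer: s^3 - 99*s^2/16 + 9*s/16 + 53/8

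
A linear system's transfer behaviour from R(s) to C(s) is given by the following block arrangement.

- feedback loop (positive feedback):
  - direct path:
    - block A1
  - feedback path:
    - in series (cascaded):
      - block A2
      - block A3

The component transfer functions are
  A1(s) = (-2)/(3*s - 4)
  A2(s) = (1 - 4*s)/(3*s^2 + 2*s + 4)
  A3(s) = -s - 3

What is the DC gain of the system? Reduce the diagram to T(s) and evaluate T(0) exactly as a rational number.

(1) cascade A2, A3: (4*s^2 + 11*s - 3)/(3*s^2 + 2*s + 4)
(2) reduce the feedback loop with forward A1 and return (A2*A3): (-6*s^2 - 4*s - 8)/(9*s^3 + 2*s^2 + 26*s - 22)
That last expression is T(s); at s = 0 only the constant terms survive, so T(0) = -8/(-22) = 4/11.

Hence the answer: 4/11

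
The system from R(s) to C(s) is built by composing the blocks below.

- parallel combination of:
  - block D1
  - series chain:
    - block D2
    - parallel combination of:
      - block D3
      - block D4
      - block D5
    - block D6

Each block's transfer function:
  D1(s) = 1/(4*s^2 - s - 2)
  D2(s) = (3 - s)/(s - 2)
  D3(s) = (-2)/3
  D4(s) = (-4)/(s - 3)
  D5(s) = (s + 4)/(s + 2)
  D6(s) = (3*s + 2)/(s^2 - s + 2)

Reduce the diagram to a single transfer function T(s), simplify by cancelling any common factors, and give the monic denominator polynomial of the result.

Answer: s^6 - 5*s^5/4 - 9*s^4/4 + 5*s^3 - 8*s^2 + 4

Working:
Step 1: parallel reduction of D3, D4, D5 -> (s^2 - 7*s - 48)/(3*s^2 - 3*s - 18)
Step 2: combine D2, (D3+D4+D5), D6 in series -> (-3*s^3 + 19*s^2 + 158*s + 96)/(3*s^4 - 3*s^3 - 6*s^2 + 12*s - 24)
Step 3: reduce the parallel group D1, (D2*(D3+D4+D5)*D6) -> (-12*s^5 + 82*s^4 + 616*s^3 + 182*s^2 - 400*s - 216)/(12*s^6 - 15*s^5 - 27*s^4 + 60*s^3 - 96*s^2 + 48)
The result of step 3 is T(s) in lowest terms. Its denominator has leading coefficient 12; dividing the denominator through by 12 makes it monic.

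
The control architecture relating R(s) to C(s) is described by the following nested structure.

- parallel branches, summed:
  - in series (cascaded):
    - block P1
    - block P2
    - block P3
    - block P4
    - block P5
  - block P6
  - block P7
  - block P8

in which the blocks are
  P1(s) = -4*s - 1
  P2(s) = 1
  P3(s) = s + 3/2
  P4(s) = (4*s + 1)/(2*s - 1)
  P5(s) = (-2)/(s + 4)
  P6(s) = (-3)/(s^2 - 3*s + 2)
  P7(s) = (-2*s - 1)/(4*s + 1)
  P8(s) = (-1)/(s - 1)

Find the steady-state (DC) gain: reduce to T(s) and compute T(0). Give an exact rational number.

[1] combine P1, P2, P3, P4, P5 in series: (32*s^3 + 64*s^2 + 26*s + 3)/(2*s^2 + 7*s - 4)
[2] reduce the parallel group (P1*P2*P3*P4*P5), P6, P7, P8: (128*s^6 - 100*s^5 - 452*s^4 + 113*s^3 + 173*s^2 + 70*s + 18)/(8*s^5 + 6*s^4 - 83*s^3 + 83*s^2 - 6*s - 8)
Evaluating the step-2 result (the overall T(s)) at s = 0 gives T(0) = 18/(-8) = -9/4.

Therefore the answer is -9/4.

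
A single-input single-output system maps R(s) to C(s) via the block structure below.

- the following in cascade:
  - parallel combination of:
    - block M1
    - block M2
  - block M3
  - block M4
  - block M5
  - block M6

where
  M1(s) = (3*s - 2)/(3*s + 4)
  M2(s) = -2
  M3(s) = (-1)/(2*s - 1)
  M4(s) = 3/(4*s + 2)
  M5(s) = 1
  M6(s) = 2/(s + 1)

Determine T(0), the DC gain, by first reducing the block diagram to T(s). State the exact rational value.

First reduce the diagram to T(s).

1. sum the parallel branches M1, M2: (-3*s - 10)/(3*s + 4)
2. cascade (M1+M2), M3, M4, M5, M6: (9*s + 30)/(12*s^4 + 28*s^3 + 13*s^2 - 7*s - 4)
Evaluating the step-2 result (the overall T(s)) at s = 0 gives T(0) = 30/(-4) = -15/2.

Answer: -15/2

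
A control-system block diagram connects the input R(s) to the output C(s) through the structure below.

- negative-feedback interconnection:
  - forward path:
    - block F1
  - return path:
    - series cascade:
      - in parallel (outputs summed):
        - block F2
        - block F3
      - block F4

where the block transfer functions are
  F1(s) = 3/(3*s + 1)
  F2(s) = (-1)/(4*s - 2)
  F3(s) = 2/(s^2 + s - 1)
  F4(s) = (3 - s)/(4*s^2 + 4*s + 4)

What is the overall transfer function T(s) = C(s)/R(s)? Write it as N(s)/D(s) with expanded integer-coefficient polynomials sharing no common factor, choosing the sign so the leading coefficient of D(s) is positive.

1. reduce the parallel group F2, F3; result (-s^2 + 7*s - 3)/(4*s^3 + 2*s^2 - 6*s + 2)
2. reduce the series chain (F2+F3), F4; result (s^3 - 10*s^2 + 24*s - 9)/(16*s^5 + 24*s^4 - 8*s^2 - 16*s + 8)
3. collapse the loop (F1 forward, ((F2+F3)*F4) return) - this is the overall T(s), already in the required normalized form

Final answer: (48*s^5 + 72*s^4 - 24*s^2 - 48*s + 24)/(48*s^6 + 88*s^5 + 24*s^4 - 21*s^3 - 86*s^2 + 80*s - 19)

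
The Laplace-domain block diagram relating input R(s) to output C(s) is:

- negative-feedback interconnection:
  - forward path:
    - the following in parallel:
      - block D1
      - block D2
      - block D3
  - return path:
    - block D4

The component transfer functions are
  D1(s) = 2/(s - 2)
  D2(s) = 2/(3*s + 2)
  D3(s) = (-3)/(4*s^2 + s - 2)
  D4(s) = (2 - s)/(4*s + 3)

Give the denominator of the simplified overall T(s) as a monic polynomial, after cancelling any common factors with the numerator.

Step 1. reduce the parallel group D1, D2, D3, giving (32*s^3 - s^2 - 4*s + 12)/(12*s^4 - 13*s^3 - 26*s^2 + 4*s + 8)
Step 2. reduce the feedback loop with forward (D1+D2+D3) and return D4, giving (128*s^4 + 92*s^3 - 19*s^2 + 36*s + 36)/(48*s^5 - 48*s^4 - 78*s^3 - 60*s^2 + 24*s + 48)
The result of step 2 is T(s) in lowest terms. Its denominator has leading coefficient 48; dividing the denominator through by 48 makes it monic.

Therefore the answer is s^5 - s^4 - 13*s^3/8 - 5*s^2/4 + s/2 + 1.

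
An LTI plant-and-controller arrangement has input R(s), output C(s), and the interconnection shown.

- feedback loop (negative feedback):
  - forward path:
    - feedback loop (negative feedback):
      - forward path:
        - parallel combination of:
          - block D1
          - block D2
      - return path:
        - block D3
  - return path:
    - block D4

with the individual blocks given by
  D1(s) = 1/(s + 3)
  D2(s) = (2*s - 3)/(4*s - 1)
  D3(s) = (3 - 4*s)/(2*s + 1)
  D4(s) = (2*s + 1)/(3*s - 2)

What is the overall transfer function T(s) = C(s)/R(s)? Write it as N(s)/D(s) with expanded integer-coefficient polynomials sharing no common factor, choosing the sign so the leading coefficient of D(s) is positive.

Reducing step by step:

Step 1 - reduce the parallel group D1, D2: (2*s^2 + 7*s - 10)/(4*s^2 + 11*s - 3)
Step 2 - apply the feedback formula to (D1+D2), D3: (4*s^3 + 16*s^2 - 13*s - 10)/(4*s^2 + 66*s - 33)
Step 3 - feedback reduction of [(D1+D2)/(1+(D1+D2)*D3)], D4, which is the overall transfer function T(s) = C(s)/R(s) in lowest terms

Answer: (12*s^4 + 40*s^3 - 71*s^2 - 4*s + 20)/(8*s^4 + 48*s^3 + 180*s^2 - 264*s + 56)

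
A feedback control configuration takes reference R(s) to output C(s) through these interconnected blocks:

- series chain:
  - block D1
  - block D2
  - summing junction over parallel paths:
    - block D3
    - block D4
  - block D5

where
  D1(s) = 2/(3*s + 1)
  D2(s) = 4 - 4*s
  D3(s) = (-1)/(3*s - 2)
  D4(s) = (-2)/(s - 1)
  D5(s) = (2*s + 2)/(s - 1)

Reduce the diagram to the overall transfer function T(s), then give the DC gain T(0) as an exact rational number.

Reducing step by step:

Step 1 - sum the parallel branches D3, D4 = (5 - 7*s)/(3*s^2 - 5*s + 2)
Step 2 - cascade D1, D2, (D3+D4), D5 = (112*s^2 + 32*s - 80)/(9*s^3 - 12*s^2 + s + 2)
DC gain: substitute s = 0 into T(s) from step 2: T(0) = -80/2 = -40.

Answer: -40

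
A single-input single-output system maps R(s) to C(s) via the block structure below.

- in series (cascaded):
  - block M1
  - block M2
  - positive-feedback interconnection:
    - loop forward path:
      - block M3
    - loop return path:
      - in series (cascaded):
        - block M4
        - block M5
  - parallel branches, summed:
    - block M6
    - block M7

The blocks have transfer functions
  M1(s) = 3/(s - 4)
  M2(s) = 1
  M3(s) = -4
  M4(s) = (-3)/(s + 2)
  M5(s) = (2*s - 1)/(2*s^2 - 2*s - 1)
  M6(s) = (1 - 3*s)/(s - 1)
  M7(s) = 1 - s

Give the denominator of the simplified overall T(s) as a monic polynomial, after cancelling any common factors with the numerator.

First reduce the diagram to T(s).

Step 1. series reduction of M4, M5 = (3 - 6*s)/(2*s^3 + 2*s^2 - 5*s - 2)
Step 2. collapse the loop (M3 forward, (M4*M5) return) = (-8*s^3 - 8*s^2 + 20*s + 8)/(2*s^3 + 2*s^2 - 29*s + 10)
Step 3. combine M6, M7 in parallel = (-s^2 - s)/(s - 1)
Step 4. cascade M1, M2, [M3/(1-M3*(M4*M5))], (M6+M7) = (24*s^5 + 48*s^4 - 36*s^3 - 84*s^2 - 24*s)/(2*s^5 - 8*s^4 - 31*s^3 + 163*s^2 - 166*s + 40)
Step 4 gives the fully reduced T(s), with no common factor left to cancel. The denominator's leading coefficient is 2, so divide each of its coefficients by 2 to get the monic form.

Answer: s^5 - 4*s^4 - 31*s^3/2 + 163*s^2/2 - 83*s + 20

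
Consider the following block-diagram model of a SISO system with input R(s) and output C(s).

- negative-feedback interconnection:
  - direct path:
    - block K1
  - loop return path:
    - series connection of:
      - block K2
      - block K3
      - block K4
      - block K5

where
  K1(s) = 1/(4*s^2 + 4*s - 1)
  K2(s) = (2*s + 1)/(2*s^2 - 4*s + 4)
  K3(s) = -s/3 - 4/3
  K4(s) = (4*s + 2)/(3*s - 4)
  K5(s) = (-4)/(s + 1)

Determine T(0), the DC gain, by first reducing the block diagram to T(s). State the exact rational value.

Step 1. reduce the series chain K2, K3, K4, K5 gives (16*s^3 + 80*s^2 + 68*s + 16)/(9*s^4 - 21*s^3 + 12*s^2 + 18*s - 24)
Step 2. reduce the feedback loop with forward K1 and return (K2*K3*K4*K5) gives (9*s^4 - 21*s^3 + 12*s^2 + 18*s - 24)/(36*s^6 - 48*s^5 - 45*s^4 + 157*s^3 + 44*s^2 - 46*s + 40)
The step-2 result is T(s). Setting s = 0: T(0) = -24/40 = -3/5.

Final answer: -3/5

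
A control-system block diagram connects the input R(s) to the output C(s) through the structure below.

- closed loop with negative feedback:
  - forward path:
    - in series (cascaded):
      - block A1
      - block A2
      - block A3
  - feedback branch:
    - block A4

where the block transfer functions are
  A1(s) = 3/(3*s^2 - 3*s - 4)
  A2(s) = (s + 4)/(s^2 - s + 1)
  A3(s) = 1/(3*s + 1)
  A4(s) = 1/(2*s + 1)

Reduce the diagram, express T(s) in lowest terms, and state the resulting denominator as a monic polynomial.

1. combine A1, A2, A3 in series, giving (3*s + 12)/(9*s^5 - 15*s^4 + 5*s^2 - 11*s - 4)
2. reduce the feedback loop with forward (A1*A2*A3) and return A4, giving (6*s^2 + 27*s + 12)/(18*s^6 - 21*s^5 - 15*s^4 + 10*s^3 - 17*s^2 - 16*s + 8)
That last expression is T(s), already simplified. Scaling its denominator by 1/18 (the reciprocal of the leading coefficient) yields the monic denominator.

Answer: s^6 - 7*s^5/6 - 5*s^4/6 + 5*s^3/9 - 17*s^2/18 - 8*s/9 + 4/9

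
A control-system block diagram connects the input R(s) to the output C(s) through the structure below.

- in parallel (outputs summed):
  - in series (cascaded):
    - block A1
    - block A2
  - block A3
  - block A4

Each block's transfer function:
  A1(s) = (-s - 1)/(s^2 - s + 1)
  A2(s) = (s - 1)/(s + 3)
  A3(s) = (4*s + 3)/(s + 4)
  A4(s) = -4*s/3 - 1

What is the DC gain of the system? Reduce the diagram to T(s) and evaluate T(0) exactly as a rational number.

Reducing step by step:

Step 1 - combine A1, A2 in series; result (1 - s^2)/(s^3 + 2*s^2 - 2*s + 3)
Step 2 - add (A1*A2), A3, A4 (parallel); result (-4*s^5 - 15*s^4 - 12*s^3 - 16*s^2 - 12*s + 3)/(3*s^4 + 18*s^3 + 18*s^2 - 15*s + 36)
Evaluating the step-2 result (the overall T(s)) at s = 0 gives T(0) = 3/36 = 1/12.

Answer: 1/12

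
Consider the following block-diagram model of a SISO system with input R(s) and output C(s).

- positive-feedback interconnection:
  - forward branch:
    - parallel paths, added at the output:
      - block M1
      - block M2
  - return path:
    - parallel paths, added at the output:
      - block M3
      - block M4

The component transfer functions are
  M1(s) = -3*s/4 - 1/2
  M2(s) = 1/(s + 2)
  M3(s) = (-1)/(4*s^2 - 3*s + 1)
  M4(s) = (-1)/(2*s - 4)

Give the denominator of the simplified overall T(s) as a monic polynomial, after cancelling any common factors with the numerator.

Step 1. sum the parallel branches M1, M2 gives (-3*s^2 - 8*s)/(4*s + 8)
Step 2. sum the parallel branches M3, M4 gives (-4*s^2 + s + 3)/(8*s^3 - 22*s^2 + 14*s - 4)
Step 3. apply the feedback formula to (M1+M2), (M3+M4) gives (-24*s^5 + 2*s^4 + 134*s^3 - 100*s^2 + 32*s)/(20*s^4 - 53*s^3 - 103*s^2 + 120*s - 32)
That last expression is T(s), already simplified. Scaling its denominator by 1/20 (the reciprocal of the leading coefficient) yields the monic denominator.

Therefore the answer is s^4 - 53*s^3/20 - 103*s^2/20 + 6*s - 8/5.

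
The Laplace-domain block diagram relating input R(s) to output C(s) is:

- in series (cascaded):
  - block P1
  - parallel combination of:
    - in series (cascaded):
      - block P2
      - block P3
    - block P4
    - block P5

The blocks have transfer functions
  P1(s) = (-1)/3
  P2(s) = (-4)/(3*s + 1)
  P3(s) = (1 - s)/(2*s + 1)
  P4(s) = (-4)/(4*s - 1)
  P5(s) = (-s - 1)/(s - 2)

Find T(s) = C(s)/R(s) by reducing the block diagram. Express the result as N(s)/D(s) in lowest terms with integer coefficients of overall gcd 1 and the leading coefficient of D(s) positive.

1. reduce the series chain P2, P3 = (4*s - 4)/(6*s^2 + 5*s + 1)
2. add (P2*P3), P4, P5 (parallel) = (-24*s^4 - 46*s^3 - 37*s^2 + 82*s + 1)/(24*s^4 - 34*s^3 - 29*s^2 + s + 2)
3. reduce the series chain P1, ((P2*P3)+P4+P5); the result is T(s) itself (integer coefficients, no common factor, positive leading denominator coefficient)

Therefore the answer is (24*s^4 + 46*s^3 + 37*s^2 - 82*s - 1)/(72*s^4 - 102*s^3 - 87*s^2 + 3*s + 6).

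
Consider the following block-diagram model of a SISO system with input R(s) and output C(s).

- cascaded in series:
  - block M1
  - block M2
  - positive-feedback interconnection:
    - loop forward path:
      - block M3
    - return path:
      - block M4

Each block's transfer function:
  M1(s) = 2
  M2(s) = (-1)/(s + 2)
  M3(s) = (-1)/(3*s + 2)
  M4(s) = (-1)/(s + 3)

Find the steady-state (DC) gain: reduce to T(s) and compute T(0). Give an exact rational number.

Reducing step by step:

Step 1. feedback reduction of M3, M4 -> (-s - 3)/(3*s^2 + 11*s + 5)
Step 2. cascade M1, M2, [M3/(1-M3*M4)] -> (2*s + 6)/(3*s^3 + 17*s^2 + 27*s + 10)
Step 2 gives the overall T(s). Then T(0) = 6/10 = 3/5.

Answer: 3/5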